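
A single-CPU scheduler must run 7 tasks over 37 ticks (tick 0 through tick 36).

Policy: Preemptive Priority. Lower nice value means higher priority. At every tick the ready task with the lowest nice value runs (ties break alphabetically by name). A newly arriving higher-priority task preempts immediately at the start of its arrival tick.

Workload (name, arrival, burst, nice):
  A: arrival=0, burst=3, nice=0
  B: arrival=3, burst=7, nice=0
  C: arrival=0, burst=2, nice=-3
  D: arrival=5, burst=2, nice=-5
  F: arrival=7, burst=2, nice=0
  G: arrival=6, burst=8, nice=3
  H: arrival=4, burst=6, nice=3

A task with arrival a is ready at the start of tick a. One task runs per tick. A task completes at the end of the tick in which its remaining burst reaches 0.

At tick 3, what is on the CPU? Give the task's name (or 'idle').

running at tick 3 = A

t=0: ready={A,C} → run C
t=1: ready={A,C} → run C
t=2: ready={A} → run A
t=3: ready={A,B} → run A
t=4: ready={A,B,H} → run A
t=5: ready={B,D,H} → run D
t=6: ready={B,D,G,H} → run D
t=7: ready={B,F,G,H} → run B
t=8: ready={B,F,G,H} → run B
t=9: ready={B,F,G,H} → run B
t=10: ready={B,F,G,H} → run B
t=11: ready={B,F,G,H} → run B
t=12: ready={B,F,G,H} → run B
t=13: ready={B,F,G,H} → run B
t=14: ready={F,G,H} → run F
t=15: ready={F,G,H} → run F
t=16: ready={G,H} → run G
t=17: ready={G,H} → run G
t=18: ready={G,H} → run G
t=19: ready={G,H} → run G
t=20: ready={G,H} → run G
t=21: ready={G,H} → run G
t=22: ready={G,H} → run G
t=23: ready={G,H} → run G
t=24: ready={H} → run H
t=25: ready={H} → run H
t=26: ready={H} → run H
t=27: ready={H} → run H
t=28: ready={H} → run H
t=29: ready={H} → run H
t=30: (idle)
t=31: (idle)
t=32: (idle)
t=33: (idle)
t=34: (idle)
t=35: (idle)
t=36: (idle)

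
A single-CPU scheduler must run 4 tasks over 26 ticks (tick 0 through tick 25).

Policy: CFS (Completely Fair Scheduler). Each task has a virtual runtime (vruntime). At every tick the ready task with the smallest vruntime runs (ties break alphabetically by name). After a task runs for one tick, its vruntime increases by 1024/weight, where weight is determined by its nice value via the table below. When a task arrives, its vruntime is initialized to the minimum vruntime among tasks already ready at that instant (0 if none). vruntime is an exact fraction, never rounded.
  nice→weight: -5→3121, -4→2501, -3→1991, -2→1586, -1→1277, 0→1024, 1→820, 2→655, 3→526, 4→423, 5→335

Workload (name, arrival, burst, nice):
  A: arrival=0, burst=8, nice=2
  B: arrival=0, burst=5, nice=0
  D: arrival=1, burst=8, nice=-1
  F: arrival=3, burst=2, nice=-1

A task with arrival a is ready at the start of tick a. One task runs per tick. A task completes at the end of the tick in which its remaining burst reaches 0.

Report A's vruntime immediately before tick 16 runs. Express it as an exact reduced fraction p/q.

t=0: vr[A=0 B=0] → run A
t=1: vr[A=1024/655 B=0 D=0] → run B
t=2: vr[A=1024/655 B=1 D=0] → run D
t=3: vr[A=1024/655 B=1 D=1024/1277 F=1024/1277] → run D
t=4: vr[A=1024/655 B=1 D=2048/1277 F=1024/1277] → run F
t=5: vr[A=1024/655 B=1 D=2048/1277 F=2048/1277] → run B
t=6: vr[A=1024/655 B=2 D=2048/1277 F=2048/1277] → run A
t=7: vr[A=2048/655 B=2 D=2048/1277 F=2048/1277] → run D
t=8: vr[A=2048/655 B=2 D=3072/1277 F=2048/1277] → run F
t=9: vr[A=2048/655 B=2 D=3072/1277] → run B
t=10: vr[A=2048/655 B=3 D=3072/1277] → run D
t=11: vr[A=2048/655 B=3 D=4096/1277] → run B
t=12: vr[A=2048/655 B=4 D=4096/1277] → run A
t=13: vr[A=3072/655 B=4 D=4096/1277] → run D
t=14: vr[A=3072/655 B=4 D=5120/1277] → run B
t=15: vr[A=3072/655 D=5120/1277] → run D
t=16: vr[A=3072/655 D=6144/1277] → run A
t=17: vr[A=4096/655 D=6144/1277] → run D
t=18: vr[A=4096/655 D=7168/1277] → run D
t=19: vr[A=4096/655] → run A
t=20: vr[A=1024/131] → run A
t=21: vr[A=6144/655] → run A
t=22: vr[A=7168/655] → run A
t=23: (idle)
t=24: (idle)
t=25: (idle)

vruntime(A, start of tick 16) = 3072/655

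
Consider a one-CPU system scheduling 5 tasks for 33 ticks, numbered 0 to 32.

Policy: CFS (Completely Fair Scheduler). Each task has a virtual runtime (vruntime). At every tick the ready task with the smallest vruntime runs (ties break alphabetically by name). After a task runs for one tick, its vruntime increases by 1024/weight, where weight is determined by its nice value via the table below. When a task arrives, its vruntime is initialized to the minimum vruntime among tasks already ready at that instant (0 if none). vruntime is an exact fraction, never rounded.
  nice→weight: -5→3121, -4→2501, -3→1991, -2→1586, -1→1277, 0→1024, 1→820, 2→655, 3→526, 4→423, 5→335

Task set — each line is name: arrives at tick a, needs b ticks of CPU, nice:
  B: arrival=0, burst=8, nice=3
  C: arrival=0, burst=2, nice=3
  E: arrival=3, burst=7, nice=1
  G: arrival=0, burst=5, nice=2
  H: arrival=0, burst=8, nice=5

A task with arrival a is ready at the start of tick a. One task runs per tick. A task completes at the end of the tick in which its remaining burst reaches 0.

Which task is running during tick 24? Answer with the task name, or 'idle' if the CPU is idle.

running at tick 24 = B

t=0: vr[B=0 C=0 G=0 H=0] → run B
t=1: vr[B=512/263 C=0 G=0 H=0] → run C
t=2: vr[B=512/263 C=512/263 G=0 H=0] → run G
t=3: vr[B=512/263 C=512/263 E=0 G=1024/655 H=0] → run E
t=4: vr[B=512/263 C=512/263 E=256/205 G=1024/655 H=0] → run H
t=5: vr[B=512/263 C=512/263 E=256/205 G=1024/655 H=1024/335] → run E
t=6: vr[B=512/263 C=512/263 E=512/205 G=1024/655 H=1024/335] → run G
t=7: vr[B=512/263 C=512/263 E=512/205 G=2048/655 H=1024/335] → run B
t=8: vr[B=1024/263 C=512/263 E=512/205 G=2048/655 H=1024/335] → run C
t=9: vr[B=1024/263 E=512/205 G=2048/655 H=1024/335] → run E
t=10: vr[B=1024/263 E=768/205 G=2048/655 H=1024/335] → run H
t=11: vr[B=1024/263 E=768/205 G=2048/655 H=2048/335] → run G
t=12: vr[B=1024/263 E=768/205 G=3072/655 H=2048/335] → run E
t=13: vr[B=1024/263 E=1024/205 G=3072/655 H=2048/335] → run B
t=14: vr[B=1536/263 E=1024/205 G=3072/655 H=2048/335] → run G
t=15: vr[B=1536/263 E=1024/205 G=4096/655 H=2048/335] → run E
t=16: vr[B=1536/263 E=256/41 G=4096/655 H=2048/335] → run B
t=17: vr[B=2048/263 E=256/41 G=4096/655 H=2048/335] → run H
t=18: vr[B=2048/263 E=256/41 G=4096/655 H=3072/335] → run E
t=19: vr[B=2048/263 E=1536/205 G=4096/655 H=3072/335] → run G
t=20: vr[B=2048/263 E=1536/205 H=3072/335] → run E
t=21: vr[B=2048/263 H=3072/335] → run B
t=22: vr[B=2560/263 H=3072/335] → run H
t=23: vr[B=2560/263 H=4096/335] → run B
t=24: vr[B=3072/263 H=4096/335] → run B
t=25: vr[B=3584/263 H=4096/335] → run H
t=26: vr[B=3584/263 H=1024/67] → run B
t=27: vr[H=1024/67] → run H
t=28: vr[H=6144/335] → run H
t=29: vr[H=7168/335] → run H
t=30: (idle)
t=31: (idle)
t=32: (idle)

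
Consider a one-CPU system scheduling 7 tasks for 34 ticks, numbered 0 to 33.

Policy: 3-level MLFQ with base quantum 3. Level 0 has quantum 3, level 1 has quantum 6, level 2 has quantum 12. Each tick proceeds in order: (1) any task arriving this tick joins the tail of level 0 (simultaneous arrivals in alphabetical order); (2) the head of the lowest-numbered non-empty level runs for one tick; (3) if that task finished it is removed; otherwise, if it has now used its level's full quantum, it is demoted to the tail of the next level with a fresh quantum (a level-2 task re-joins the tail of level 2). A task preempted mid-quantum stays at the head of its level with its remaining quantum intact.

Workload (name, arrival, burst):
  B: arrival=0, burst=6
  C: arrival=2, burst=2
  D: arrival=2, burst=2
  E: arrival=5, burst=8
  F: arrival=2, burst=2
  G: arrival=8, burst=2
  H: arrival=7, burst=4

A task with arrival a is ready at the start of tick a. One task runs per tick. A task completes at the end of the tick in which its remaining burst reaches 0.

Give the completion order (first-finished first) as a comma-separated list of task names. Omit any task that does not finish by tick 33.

completion order = C, D, F, G, B, E, H

t=0: L0/L1/L2 = B/-/- → run B
t=1: L0/L1/L2 = B/-/- → run B
t=2: L0/L1/L2 = BCDF/-/- → run B
t=3: L0/L1/L2 = CDF/B/- → run C
t=4: L0/L1/L2 = CDF/B/- → run C
t=5: L0/L1/L2 = DFE/B/- → run D
t=6: L0/L1/L2 = DFE/B/- → run D
t=7: L0/L1/L2 = FEH/B/- → run F
t=8: L0/L1/L2 = FEHG/B/- → run F
t=9: L0/L1/L2 = EHG/B/- → run E
t=10: L0/L1/L2 = EHG/B/- → run E
t=11: L0/L1/L2 = EHG/B/- → run E
t=12: L0/L1/L2 = HG/BE/- → run H
t=13: L0/L1/L2 = HG/BE/- → run H
t=14: L0/L1/L2 = HG/BE/- → run H
t=15: L0/L1/L2 = G/BEH/- → run G
t=16: L0/L1/L2 = G/BEH/- → run G
t=17: L0/L1/L2 = -/BEH/- → run B
t=18: L0/L1/L2 = -/BEH/- → run B
t=19: L0/L1/L2 = -/BEH/- → run B
t=20: L0/L1/L2 = -/EH/- → run E
t=21: L0/L1/L2 = -/EH/- → run E
t=22: L0/L1/L2 = -/EH/- → run E
t=23: L0/L1/L2 = -/EH/- → run E
t=24: L0/L1/L2 = -/EH/- → run E
t=25: L0/L1/L2 = -/H/- → run H
t=26: (idle)
t=27: (idle)
t=28: (idle)
t=29: (idle)
t=30: (idle)
t=31: (idle)
t=32: (idle)
t=33: (idle)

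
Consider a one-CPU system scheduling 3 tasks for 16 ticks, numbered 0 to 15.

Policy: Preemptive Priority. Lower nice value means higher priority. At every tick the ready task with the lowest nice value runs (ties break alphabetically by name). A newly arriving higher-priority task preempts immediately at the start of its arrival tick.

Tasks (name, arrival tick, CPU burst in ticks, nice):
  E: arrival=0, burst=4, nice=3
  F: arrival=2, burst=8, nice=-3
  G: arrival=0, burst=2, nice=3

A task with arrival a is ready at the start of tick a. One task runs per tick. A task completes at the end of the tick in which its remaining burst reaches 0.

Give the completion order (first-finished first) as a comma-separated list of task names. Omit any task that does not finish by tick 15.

t=0: ready={E,G} → run E
t=1: ready={E,G} → run E
t=2: ready={E,F,G} → run F
t=3: ready={E,F,G} → run F
t=4: ready={E,F,G} → run F
t=5: ready={E,F,G} → run F
t=6: ready={E,F,G} → run F
t=7: ready={E,F,G} → run F
t=8: ready={E,F,G} → run F
t=9: ready={E,F,G} → run F
t=10: ready={E,G} → run E
t=11: ready={E,G} → run E
t=12: ready={G} → run G
t=13: ready={G} → run G
t=14: (idle)
t=15: (idle)

completion order = F, E, G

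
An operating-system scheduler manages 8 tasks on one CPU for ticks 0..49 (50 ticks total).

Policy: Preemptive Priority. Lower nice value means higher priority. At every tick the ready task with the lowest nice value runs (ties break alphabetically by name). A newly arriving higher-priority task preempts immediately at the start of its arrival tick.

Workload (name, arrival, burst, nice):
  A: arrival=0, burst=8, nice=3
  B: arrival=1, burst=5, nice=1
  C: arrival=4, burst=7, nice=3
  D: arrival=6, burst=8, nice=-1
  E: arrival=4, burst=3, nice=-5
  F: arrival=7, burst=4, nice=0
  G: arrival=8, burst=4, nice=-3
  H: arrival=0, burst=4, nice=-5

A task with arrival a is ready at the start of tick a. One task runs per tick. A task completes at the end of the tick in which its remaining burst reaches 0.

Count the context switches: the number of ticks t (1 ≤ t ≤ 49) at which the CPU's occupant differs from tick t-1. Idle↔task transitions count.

context switches = 9

t=0: ready={A,H} → run H
t=1: ready={A,B,H} → run H
t=2: ready={A,B,H} → run H
t=3: ready={A,B,H} → run H
t=4: ready={A,B,C,E} → run E
t=5: ready={A,B,C,E} → run E
t=6: ready={A,B,C,D,E} → run E
t=7: ready={A,B,C,D,F} → run D
t=8: ready={A,B,C,D,F,G} → run G
t=9: ready={A,B,C,D,F,G} → run G
t=10: ready={A,B,C,D,F,G} → run G
t=11: ready={A,B,C,D,F,G} → run G
t=12: ready={A,B,C,D,F} → run D
t=13: ready={A,B,C,D,F} → run D
t=14: ready={A,B,C,D,F} → run D
t=15: ready={A,B,C,D,F} → run D
t=16: ready={A,B,C,D,F} → run D
t=17: ready={A,B,C,D,F} → run D
t=18: ready={A,B,C,D,F} → run D
t=19: ready={A,B,C,F} → run F
t=20: ready={A,B,C,F} → run F
t=21: ready={A,B,C,F} → run F
t=22: ready={A,B,C,F} → run F
t=23: ready={A,B,C} → run B
t=24: ready={A,B,C} → run B
t=25: ready={A,B,C} → run B
t=26: ready={A,B,C} → run B
t=27: ready={A,B,C} → run B
t=28: ready={A,C} → run A
t=29: ready={A,C} → run A
t=30: ready={A,C} → run A
t=31: ready={A,C} → run A
t=32: ready={A,C} → run A
t=33: ready={A,C} → run A
t=34: ready={A,C} → run A
t=35: ready={A,C} → run A
t=36: ready={C} → run C
t=37: ready={C} → run C
t=38: ready={C} → run C
t=39: ready={C} → run C
t=40: ready={C} → run C
t=41: ready={C} → run C
t=42: ready={C} → run C
t=43: (idle)
t=44: (idle)
t=45: (idle)
t=46: (idle)
t=47: (idle)
t=48: (idle)
t=49: (idle)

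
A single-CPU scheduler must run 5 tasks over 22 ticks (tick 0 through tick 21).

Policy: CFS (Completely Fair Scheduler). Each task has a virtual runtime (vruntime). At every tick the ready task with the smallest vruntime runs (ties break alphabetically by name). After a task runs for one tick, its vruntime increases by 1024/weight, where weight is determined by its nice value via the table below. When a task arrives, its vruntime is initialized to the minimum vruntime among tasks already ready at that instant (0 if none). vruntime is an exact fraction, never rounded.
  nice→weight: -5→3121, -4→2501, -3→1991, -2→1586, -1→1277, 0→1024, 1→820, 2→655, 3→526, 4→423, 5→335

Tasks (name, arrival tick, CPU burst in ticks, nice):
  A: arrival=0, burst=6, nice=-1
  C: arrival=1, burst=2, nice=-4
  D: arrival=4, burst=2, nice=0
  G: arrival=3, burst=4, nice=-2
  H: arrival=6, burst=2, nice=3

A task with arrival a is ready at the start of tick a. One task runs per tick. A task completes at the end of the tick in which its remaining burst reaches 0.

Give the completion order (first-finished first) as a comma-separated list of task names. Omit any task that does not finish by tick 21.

t=0: vr[A=0] → run A
t=1: vr[A=1024/1277 C=1024/1277] → run A
t=2: vr[A=2048/1277 C=1024/1277] → run C
t=3: vr[A=2048/1277 C=3868672/3193777 G=3868672/3193777] → run C
t=4: vr[A=2048/1277 D=3868672/3193777 G=3868672/3193777] → run D
t=5: vr[A=2048/1277 D=7062449/3193777 G=3868672/3193777] → run G
t=6: vr[A=2048/1277 D=7062449/3193777 G=77099520/41519101 H=2048/1277] → run A
t=7: vr[A=3072/1277 D=7062449/3193777 G=77099520/41519101 H=2048/1277] → run H
t=8: vr[A=3072/1277 D=7062449/3193777 G=77099520/41519101 H=1192448/335851] → run G
t=9: vr[A=3072/1277 D=7062449/3193777 G=103906304/41519101 H=1192448/335851] → run D
t=10: vr[A=3072/1277 G=103906304/41519101 H=1192448/335851] → run A
t=11: vr[A=4096/1277 G=103906304/41519101 H=1192448/335851] → run G
t=12: vr[A=4096/1277 G=130713088/41519101 H=1192448/335851] → run G
t=13: vr[A=4096/1277 H=1192448/335851] → run A
t=14: vr[A=5120/1277 H=1192448/335851] → run H
t=15: vr[A=5120/1277] → run A
t=16: (idle)
t=17: (idle)
t=18: (idle)
t=19: (idle)
t=20: (idle)
t=21: (idle)

completion order = C, D, G, H, A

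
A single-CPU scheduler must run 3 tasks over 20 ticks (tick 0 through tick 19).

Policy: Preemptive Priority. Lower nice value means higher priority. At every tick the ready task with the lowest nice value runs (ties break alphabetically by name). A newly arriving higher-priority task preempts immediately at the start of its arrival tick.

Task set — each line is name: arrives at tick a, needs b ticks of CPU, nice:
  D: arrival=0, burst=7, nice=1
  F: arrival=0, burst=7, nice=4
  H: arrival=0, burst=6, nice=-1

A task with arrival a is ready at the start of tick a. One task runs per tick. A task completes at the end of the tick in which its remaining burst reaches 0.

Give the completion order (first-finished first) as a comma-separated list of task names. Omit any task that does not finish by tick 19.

completion order = H, D, F

t=0: ready={D,F,H} → run H
t=1: ready={D,F,H} → run H
t=2: ready={D,F,H} → run H
t=3: ready={D,F,H} → run H
t=4: ready={D,F,H} → run H
t=5: ready={D,F,H} → run H
t=6: ready={D,F} → run D
t=7: ready={D,F} → run D
t=8: ready={D,F} → run D
t=9: ready={D,F} → run D
t=10: ready={D,F} → run D
t=11: ready={D,F} → run D
t=12: ready={D,F} → run D
t=13: ready={F} → run F
t=14: ready={F} → run F
t=15: ready={F} → run F
t=16: ready={F} → run F
t=17: ready={F} → run F
t=18: ready={F} → run F
t=19: ready={F} → run F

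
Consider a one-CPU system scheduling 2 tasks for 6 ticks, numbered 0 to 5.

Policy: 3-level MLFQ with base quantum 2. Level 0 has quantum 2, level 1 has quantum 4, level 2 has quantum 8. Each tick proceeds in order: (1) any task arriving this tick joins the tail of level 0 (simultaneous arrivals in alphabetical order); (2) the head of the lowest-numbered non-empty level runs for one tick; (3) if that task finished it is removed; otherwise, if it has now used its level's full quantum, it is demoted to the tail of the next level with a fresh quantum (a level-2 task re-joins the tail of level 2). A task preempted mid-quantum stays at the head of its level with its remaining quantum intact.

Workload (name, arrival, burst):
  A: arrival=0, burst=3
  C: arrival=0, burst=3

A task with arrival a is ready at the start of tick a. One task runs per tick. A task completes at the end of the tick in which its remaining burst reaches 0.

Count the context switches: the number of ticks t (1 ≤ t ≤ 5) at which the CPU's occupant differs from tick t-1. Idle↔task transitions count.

context switches = 3

t=0: L0/L1/L2 = AC/-/- → run A
t=1: L0/L1/L2 = AC/-/- → run A
t=2: L0/L1/L2 = C/A/- → run C
t=3: L0/L1/L2 = C/A/- → run C
t=4: L0/L1/L2 = -/AC/- → run A
t=5: L0/L1/L2 = -/C/- → run C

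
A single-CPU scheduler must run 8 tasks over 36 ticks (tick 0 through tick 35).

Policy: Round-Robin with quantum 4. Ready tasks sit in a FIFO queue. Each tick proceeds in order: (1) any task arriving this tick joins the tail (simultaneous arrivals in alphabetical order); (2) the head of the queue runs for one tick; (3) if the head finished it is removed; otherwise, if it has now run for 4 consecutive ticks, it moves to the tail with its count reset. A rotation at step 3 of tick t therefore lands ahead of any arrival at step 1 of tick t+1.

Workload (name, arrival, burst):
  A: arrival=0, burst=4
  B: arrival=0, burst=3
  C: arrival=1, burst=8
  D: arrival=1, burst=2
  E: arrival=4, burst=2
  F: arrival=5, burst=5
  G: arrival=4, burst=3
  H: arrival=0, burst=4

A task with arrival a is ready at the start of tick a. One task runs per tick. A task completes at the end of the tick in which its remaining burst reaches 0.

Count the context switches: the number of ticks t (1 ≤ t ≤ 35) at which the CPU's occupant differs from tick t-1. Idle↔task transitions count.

t=0: queue=[A,B,H] q_used=0 → run A
t=1: queue=[A,B,H,C,D] q_used=1 → run A
t=2: queue=[A,B,H,C,D] q_used=2 → run A
t=3: queue=[A,B,H,C,D] q_used=3 → run A
t=4: queue=[B,H,C,D,E,G] q_used=0 → run B
t=5: queue=[B,H,C,D,E,G,F] q_used=1 → run B
t=6: queue=[B,H,C,D,E,G,F] q_used=2 → run B
t=7: queue=[H,C,D,E,G,F] q_used=0 → run H
t=8: queue=[H,C,D,E,G,F] q_used=1 → run H
t=9: queue=[H,C,D,E,G,F] q_used=2 → run H
t=10: queue=[H,C,D,E,G,F] q_used=3 → run H
t=11: queue=[C,D,E,G,F] q_used=0 → run C
t=12: queue=[C,D,E,G,F] q_used=1 → run C
t=13: queue=[C,D,E,G,F] q_used=2 → run C
t=14: queue=[C,D,E,G,F] q_used=3 → run C
t=15: queue=[D,E,G,F,C] q_used=0 → run D
t=16: queue=[D,E,G,F,C] q_used=1 → run D
t=17: queue=[E,G,F,C] q_used=0 → run E
t=18: queue=[E,G,F,C] q_used=1 → run E
t=19: queue=[G,F,C] q_used=0 → run G
t=20: queue=[G,F,C] q_used=1 → run G
t=21: queue=[G,F,C] q_used=2 → run G
t=22: queue=[F,C] q_used=0 → run F
t=23: queue=[F,C] q_used=1 → run F
t=24: queue=[F,C] q_used=2 → run F
t=25: queue=[F,C] q_used=3 → run F
t=26: queue=[C,F] q_used=0 → run C
t=27: queue=[C,F] q_used=1 → run C
t=28: queue=[C,F] q_used=2 → run C
t=29: queue=[C,F] q_used=3 → run C
t=30: queue=[F] q_used=0 → run F
t=31: (idle)
t=32: (idle)
t=33: (idle)
t=34: (idle)
t=35: (idle)

context switches = 10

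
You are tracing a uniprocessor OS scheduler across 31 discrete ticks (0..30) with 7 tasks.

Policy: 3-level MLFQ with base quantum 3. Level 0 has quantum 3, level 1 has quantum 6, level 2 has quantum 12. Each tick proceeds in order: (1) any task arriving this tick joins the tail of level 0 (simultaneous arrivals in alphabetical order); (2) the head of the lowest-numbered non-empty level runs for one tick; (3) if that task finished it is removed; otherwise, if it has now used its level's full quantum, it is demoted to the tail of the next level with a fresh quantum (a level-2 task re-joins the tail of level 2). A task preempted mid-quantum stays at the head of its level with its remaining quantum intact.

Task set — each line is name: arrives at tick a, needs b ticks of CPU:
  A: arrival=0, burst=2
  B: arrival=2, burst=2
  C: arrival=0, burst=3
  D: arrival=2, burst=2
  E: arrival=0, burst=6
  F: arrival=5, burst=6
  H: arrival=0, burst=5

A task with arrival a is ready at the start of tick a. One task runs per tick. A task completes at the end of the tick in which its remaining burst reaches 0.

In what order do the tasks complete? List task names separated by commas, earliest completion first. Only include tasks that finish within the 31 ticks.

t=0: L0/L1/L2 = ACEH/-/- → run A
t=1: L0/L1/L2 = ACEH/-/- → run A
t=2: L0/L1/L2 = CEHBD/-/- → run C
t=3: L0/L1/L2 = CEHBD/-/- → run C
t=4: L0/L1/L2 = CEHBD/-/- → run C
t=5: L0/L1/L2 = EHBDF/-/- → run E
t=6: L0/L1/L2 = EHBDF/-/- → run E
t=7: L0/L1/L2 = EHBDF/-/- → run E
t=8: L0/L1/L2 = HBDF/E/- → run H
t=9: L0/L1/L2 = HBDF/E/- → run H
t=10: L0/L1/L2 = HBDF/E/- → run H
t=11: L0/L1/L2 = BDF/EH/- → run B
t=12: L0/L1/L2 = BDF/EH/- → run B
t=13: L0/L1/L2 = DF/EH/- → run D
t=14: L0/L1/L2 = DF/EH/- → run D
t=15: L0/L1/L2 = F/EH/- → run F
t=16: L0/L1/L2 = F/EH/- → run F
t=17: L0/L1/L2 = F/EH/- → run F
t=18: L0/L1/L2 = -/EHF/- → run E
t=19: L0/L1/L2 = -/EHF/- → run E
t=20: L0/L1/L2 = -/EHF/- → run E
t=21: L0/L1/L2 = -/HF/- → run H
t=22: L0/L1/L2 = -/HF/- → run H
t=23: L0/L1/L2 = -/F/- → run F
t=24: L0/L1/L2 = -/F/- → run F
t=25: L0/L1/L2 = -/F/- → run F
t=26: (idle)
t=27: (idle)
t=28: (idle)
t=29: (idle)
t=30: (idle)

completion order = A, C, B, D, E, H, F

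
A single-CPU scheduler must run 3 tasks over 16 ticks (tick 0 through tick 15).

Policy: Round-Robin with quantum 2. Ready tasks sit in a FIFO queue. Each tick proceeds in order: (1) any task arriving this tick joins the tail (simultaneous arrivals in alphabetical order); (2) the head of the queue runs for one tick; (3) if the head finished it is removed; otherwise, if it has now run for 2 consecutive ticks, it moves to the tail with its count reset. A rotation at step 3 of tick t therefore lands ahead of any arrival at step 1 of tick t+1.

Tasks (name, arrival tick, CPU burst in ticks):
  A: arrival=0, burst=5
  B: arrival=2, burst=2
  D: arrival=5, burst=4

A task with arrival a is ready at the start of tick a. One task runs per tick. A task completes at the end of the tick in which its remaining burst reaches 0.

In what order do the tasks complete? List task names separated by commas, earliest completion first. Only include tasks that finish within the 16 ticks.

t=0: queue=[A] q_used=0 → run A
t=1: queue=[A] q_used=1 → run A
t=2: queue=[A,B] q_used=0 → run A
t=3: queue=[A,B] q_used=1 → run A
t=4: queue=[B,A] q_used=0 → run B
t=5: queue=[B,A,D] q_used=1 → run B
t=6: queue=[A,D] q_used=0 → run A
t=7: queue=[D] q_used=0 → run D
t=8: queue=[D] q_used=1 → run D
t=9: queue=[D] q_used=0 → run D
t=10: queue=[D] q_used=1 → run D
t=11: (idle)
t=12: (idle)
t=13: (idle)
t=14: (idle)
t=15: (idle)

completion order = B, A, D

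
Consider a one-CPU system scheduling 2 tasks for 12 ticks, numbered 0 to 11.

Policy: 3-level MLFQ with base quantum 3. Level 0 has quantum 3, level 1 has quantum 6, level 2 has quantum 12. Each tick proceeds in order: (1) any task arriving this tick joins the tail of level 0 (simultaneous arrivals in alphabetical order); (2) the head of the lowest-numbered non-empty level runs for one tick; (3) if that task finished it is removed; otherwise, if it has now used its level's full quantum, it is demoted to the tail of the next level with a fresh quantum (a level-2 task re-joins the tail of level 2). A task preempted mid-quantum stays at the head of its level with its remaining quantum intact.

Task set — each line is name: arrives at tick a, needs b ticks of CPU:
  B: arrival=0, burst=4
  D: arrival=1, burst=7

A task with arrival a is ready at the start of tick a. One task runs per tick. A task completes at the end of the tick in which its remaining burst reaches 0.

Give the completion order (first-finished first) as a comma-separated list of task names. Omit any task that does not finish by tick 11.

completion order = B, D

t=0: L0/L1/L2 = B/-/- → run B
t=1: L0/L1/L2 = BD/-/- → run B
t=2: L0/L1/L2 = BD/-/- → run B
t=3: L0/L1/L2 = D/B/- → run D
t=4: L0/L1/L2 = D/B/- → run D
t=5: L0/L1/L2 = D/B/- → run D
t=6: L0/L1/L2 = -/BD/- → run B
t=7: L0/L1/L2 = -/D/- → run D
t=8: L0/L1/L2 = -/D/- → run D
t=9: L0/L1/L2 = -/D/- → run D
t=10: L0/L1/L2 = -/D/- → run D
t=11: (idle)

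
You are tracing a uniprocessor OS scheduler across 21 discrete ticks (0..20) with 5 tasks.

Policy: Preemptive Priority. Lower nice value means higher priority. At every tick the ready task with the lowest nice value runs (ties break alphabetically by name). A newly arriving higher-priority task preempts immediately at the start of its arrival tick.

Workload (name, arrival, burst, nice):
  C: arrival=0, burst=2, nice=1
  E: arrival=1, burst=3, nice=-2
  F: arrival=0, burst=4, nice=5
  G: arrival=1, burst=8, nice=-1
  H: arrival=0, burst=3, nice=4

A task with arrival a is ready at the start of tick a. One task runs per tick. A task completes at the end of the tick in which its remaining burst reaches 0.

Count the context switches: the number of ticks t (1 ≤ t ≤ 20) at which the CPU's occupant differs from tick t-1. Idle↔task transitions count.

context switches = 6

t=0: ready={C,F,H} → run C
t=1: ready={C,E,F,G,H} → run E
t=2: ready={C,E,F,G,H} → run E
t=3: ready={C,E,F,G,H} → run E
t=4: ready={C,F,G,H} → run G
t=5: ready={C,F,G,H} → run G
t=6: ready={C,F,G,H} → run G
t=7: ready={C,F,G,H} → run G
t=8: ready={C,F,G,H} → run G
t=9: ready={C,F,G,H} → run G
t=10: ready={C,F,G,H} → run G
t=11: ready={C,F,G,H} → run G
t=12: ready={C,F,H} → run C
t=13: ready={F,H} → run H
t=14: ready={F,H} → run H
t=15: ready={F,H} → run H
t=16: ready={F} → run F
t=17: ready={F} → run F
t=18: ready={F} → run F
t=19: ready={F} → run F
t=20: (idle)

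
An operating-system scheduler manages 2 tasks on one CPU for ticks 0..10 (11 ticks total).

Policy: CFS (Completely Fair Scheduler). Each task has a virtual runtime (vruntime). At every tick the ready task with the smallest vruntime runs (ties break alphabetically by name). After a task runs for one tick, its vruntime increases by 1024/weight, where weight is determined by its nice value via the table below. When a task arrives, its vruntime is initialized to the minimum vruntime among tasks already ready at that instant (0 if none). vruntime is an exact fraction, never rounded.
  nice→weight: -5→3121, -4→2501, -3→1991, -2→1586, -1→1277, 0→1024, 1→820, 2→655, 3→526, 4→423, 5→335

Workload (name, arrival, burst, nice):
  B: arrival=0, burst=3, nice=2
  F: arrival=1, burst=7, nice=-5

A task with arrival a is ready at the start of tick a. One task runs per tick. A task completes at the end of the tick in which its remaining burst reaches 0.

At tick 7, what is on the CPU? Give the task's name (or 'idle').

t=0: vr[B=0] → run B
t=1: vr[B=1024/655 F=1024/655] → run B
t=2: vr[B=2048/655 F=1024/655] → run F
t=3: vr[B=2048/655 F=3866624/2044255] → run F
t=4: vr[B=2048/655 F=4537344/2044255] → run F
t=5: vr[B=2048/655 F=5208064/2044255] → run F
t=6: vr[B=2048/655 F=5878784/2044255] → run F
t=7: vr[B=2048/655 F=6549504/2044255] → run B
t=8: vr[F=6549504/2044255] → run F
t=9: vr[F=7220224/2044255] → run F
t=10: (idle)

running at tick 7 = B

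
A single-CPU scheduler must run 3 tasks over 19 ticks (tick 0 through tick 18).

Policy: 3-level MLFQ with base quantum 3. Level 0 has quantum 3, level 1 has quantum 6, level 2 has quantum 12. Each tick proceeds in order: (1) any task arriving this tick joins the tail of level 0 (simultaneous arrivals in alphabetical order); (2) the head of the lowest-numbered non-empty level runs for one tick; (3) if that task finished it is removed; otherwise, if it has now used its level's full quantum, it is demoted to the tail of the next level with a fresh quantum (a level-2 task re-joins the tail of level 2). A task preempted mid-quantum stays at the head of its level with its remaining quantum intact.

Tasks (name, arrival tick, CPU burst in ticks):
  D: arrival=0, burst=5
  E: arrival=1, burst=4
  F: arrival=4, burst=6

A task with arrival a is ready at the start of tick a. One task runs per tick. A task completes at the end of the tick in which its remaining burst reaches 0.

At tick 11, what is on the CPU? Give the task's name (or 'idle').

t=0: L0/L1/L2 = D/-/- → run D
t=1: L0/L1/L2 = DE/-/- → run D
t=2: L0/L1/L2 = DE/-/- → run D
t=3: L0/L1/L2 = E/D/- → run E
t=4: L0/L1/L2 = EF/D/- → run E
t=5: L0/L1/L2 = EF/D/- → run E
t=6: L0/L1/L2 = F/DE/- → run F
t=7: L0/L1/L2 = F/DE/- → run F
t=8: L0/L1/L2 = F/DE/- → run F
t=9: L0/L1/L2 = -/DEF/- → run D
t=10: L0/L1/L2 = -/DEF/- → run D
t=11: L0/L1/L2 = -/EF/- → run E
t=12: L0/L1/L2 = -/F/- → run F
t=13: L0/L1/L2 = -/F/- → run F
t=14: L0/L1/L2 = -/F/- → run F
t=15: (idle)
t=16: (idle)
t=17: (idle)
t=18: (idle)

running at tick 11 = E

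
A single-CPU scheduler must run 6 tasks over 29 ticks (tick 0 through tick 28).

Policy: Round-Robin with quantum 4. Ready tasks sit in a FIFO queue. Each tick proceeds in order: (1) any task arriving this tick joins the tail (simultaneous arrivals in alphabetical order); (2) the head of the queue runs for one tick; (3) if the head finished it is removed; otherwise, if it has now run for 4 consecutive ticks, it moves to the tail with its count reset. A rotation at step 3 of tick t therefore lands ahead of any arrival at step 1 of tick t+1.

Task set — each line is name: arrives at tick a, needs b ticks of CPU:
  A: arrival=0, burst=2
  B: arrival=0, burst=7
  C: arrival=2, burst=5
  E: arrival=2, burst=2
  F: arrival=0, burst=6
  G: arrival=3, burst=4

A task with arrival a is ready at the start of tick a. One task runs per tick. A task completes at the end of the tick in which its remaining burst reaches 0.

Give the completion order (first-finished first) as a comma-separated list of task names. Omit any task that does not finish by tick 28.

t=0: queue=[A,B,F] q_used=0 → run A
t=1: queue=[A,B,F] q_used=1 → run A
t=2: queue=[B,F,C,E] q_used=0 → run B
t=3: queue=[B,F,C,E,G] q_used=1 → run B
t=4: queue=[B,F,C,E,G] q_used=2 → run B
t=5: queue=[B,F,C,E,G] q_used=3 → run B
t=6: queue=[F,C,E,G,B] q_used=0 → run F
t=7: queue=[F,C,E,G,B] q_used=1 → run F
t=8: queue=[F,C,E,G,B] q_used=2 → run F
t=9: queue=[F,C,E,G,B] q_used=3 → run F
t=10: queue=[C,E,G,B,F] q_used=0 → run C
t=11: queue=[C,E,G,B,F] q_used=1 → run C
t=12: queue=[C,E,G,B,F] q_used=2 → run C
t=13: queue=[C,E,G,B,F] q_used=3 → run C
t=14: queue=[E,G,B,F,C] q_used=0 → run E
t=15: queue=[E,G,B,F,C] q_used=1 → run E
t=16: queue=[G,B,F,C] q_used=0 → run G
t=17: queue=[G,B,F,C] q_used=1 → run G
t=18: queue=[G,B,F,C] q_used=2 → run G
t=19: queue=[G,B,F,C] q_used=3 → run G
t=20: queue=[B,F,C] q_used=0 → run B
t=21: queue=[B,F,C] q_used=1 → run B
t=22: queue=[B,F,C] q_used=2 → run B
t=23: queue=[F,C] q_used=0 → run F
t=24: queue=[F,C] q_used=1 → run F
t=25: queue=[C] q_used=0 → run C
t=26: (idle)
t=27: (idle)
t=28: (idle)

completion order = A, E, G, B, F, C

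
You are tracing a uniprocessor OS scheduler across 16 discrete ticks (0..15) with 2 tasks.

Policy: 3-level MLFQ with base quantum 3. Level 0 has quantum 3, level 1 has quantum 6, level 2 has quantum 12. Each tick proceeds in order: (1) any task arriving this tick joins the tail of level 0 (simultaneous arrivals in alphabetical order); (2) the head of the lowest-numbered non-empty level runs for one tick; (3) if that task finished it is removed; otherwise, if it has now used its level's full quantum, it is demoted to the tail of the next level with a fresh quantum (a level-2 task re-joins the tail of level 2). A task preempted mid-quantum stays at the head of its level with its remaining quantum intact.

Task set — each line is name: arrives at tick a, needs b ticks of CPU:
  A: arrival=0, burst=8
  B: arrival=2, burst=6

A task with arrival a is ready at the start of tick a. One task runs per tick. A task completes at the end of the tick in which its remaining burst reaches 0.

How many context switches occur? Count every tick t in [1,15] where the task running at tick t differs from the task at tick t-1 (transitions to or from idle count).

t=0: L0/L1/L2 = A/-/- → run A
t=1: L0/L1/L2 = A/-/- → run A
t=2: L0/L1/L2 = AB/-/- → run A
t=3: L0/L1/L2 = B/A/- → run B
t=4: L0/L1/L2 = B/A/- → run B
t=5: L0/L1/L2 = B/A/- → run B
t=6: L0/L1/L2 = -/AB/- → run A
t=7: L0/L1/L2 = -/AB/- → run A
t=8: L0/L1/L2 = -/AB/- → run A
t=9: L0/L1/L2 = -/AB/- → run A
t=10: L0/L1/L2 = -/AB/- → run A
t=11: L0/L1/L2 = -/B/- → run B
t=12: L0/L1/L2 = -/B/- → run B
t=13: L0/L1/L2 = -/B/- → run B
t=14: (idle)
t=15: (idle)

context switches = 4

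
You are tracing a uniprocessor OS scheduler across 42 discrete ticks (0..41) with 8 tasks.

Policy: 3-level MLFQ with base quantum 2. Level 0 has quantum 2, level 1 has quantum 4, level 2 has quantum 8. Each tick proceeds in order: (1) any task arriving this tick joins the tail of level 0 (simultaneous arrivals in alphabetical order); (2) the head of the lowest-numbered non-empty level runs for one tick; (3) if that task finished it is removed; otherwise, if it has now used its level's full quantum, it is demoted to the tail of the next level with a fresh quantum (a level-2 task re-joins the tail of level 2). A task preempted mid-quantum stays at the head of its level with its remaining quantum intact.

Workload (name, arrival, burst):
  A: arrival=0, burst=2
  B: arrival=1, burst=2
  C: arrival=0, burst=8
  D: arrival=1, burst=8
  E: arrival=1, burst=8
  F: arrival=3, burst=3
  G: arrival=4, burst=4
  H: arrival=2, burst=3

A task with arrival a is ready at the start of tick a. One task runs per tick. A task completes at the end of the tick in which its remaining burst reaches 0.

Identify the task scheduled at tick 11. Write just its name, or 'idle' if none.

running at tick 11 = H

t=0: L0/L1/L2 = AC/-/- → run A
t=1: L0/L1/L2 = ACBDE/-/- → run A
t=2: L0/L1/L2 = CBDEH/-/- → run C
t=3: L0/L1/L2 = CBDEHF/-/- → run C
t=4: L0/L1/L2 = BDEHFG/C/- → run B
t=5: L0/L1/L2 = BDEHFG/C/- → run B
t=6: L0/L1/L2 = DEHFG/C/- → run D
t=7: L0/L1/L2 = DEHFG/C/- → run D
t=8: L0/L1/L2 = EHFG/CD/- → run E
t=9: L0/L1/L2 = EHFG/CD/- → run E
t=10: L0/L1/L2 = HFG/CDE/- → run H
t=11: L0/L1/L2 = HFG/CDE/- → run H
t=12: L0/L1/L2 = FG/CDEH/- → run F
t=13: L0/L1/L2 = FG/CDEH/- → run F
t=14: L0/L1/L2 = G/CDEHF/- → run G
t=15: L0/L1/L2 = G/CDEHF/- → run G
t=16: L0/L1/L2 = -/CDEHFG/- → run C
t=17: L0/L1/L2 = -/CDEHFG/- → run C
t=18: L0/L1/L2 = -/CDEHFG/- → run C
t=19: L0/L1/L2 = -/CDEHFG/- → run C
t=20: L0/L1/L2 = -/DEHFG/C → run D
t=21: L0/L1/L2 = -/DEHFG/C → run D
t=22: L0/L1/L2 = -/DEHFG/C → run D
t=23: L0/L1/L2 = -/DEHFG/C → run D
t=24: L0/L1/L2 = -/EHFG/CD → run E
t=25: L0/L1/L2 = -/EHFG/CD → run E
t=26: L0/L1/L2 = -/EHFG/CD → run E
t=27: L0/L1/L2 = -/EHFG/CD → run E
t=28: L0/L1/L2 = -/HFG/CDE → run H
t=29: L0/L1/L2 = -/FG/CDE → run F
t=30: L0/L1/L2 = -/G/CDE → run G
t=31: L0/L1/L2 = -/G/CDE → run G
t=32: L0/L1/L2 = -/-/CDE → run C
t=33: L0/L1/L2 = -/-/CDE → run C
t=34: L0/L1/L2 = -/-/DE → run D
t=35: L0/L1/L2 = -/-/DE → run D
t=36: L0/L1/L2 = -/-/E → run E
t=37: L0/L1/L2 = -/-/E → run E
t=38: (idle)
t=39: (idle)
t=40: (idle)
t=41: (idle)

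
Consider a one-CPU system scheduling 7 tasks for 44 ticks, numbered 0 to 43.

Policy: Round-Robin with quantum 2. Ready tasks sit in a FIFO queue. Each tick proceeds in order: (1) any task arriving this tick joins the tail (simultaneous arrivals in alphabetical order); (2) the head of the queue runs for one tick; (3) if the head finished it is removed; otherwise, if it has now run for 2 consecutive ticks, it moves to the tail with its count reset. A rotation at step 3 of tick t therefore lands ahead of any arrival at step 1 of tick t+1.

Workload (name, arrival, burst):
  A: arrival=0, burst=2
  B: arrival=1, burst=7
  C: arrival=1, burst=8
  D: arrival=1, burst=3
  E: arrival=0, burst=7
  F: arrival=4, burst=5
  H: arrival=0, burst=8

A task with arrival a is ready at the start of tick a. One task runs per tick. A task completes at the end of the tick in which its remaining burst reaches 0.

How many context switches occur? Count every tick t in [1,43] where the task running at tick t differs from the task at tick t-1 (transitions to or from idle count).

t=0: queue=[A,E,H] q_used=0 → run A
t=1: queue=[A,E,H,B,C,D] q_used=1 → run A
t=2: queue=[E,H,B,C,D] q_used=0 → run E
t=3: queue=[E,H,B,C,D] q_used=1 → run E
t=4: queue=[H,B,C,D,E,F] q_used=0 → run H
t=5: queue=[H,B,C,D,E,F] q_used=1 → run H
t=6: queue=[B,C,D,E,F,H] q_used=0 → run B
t=7: queue=[B,C,D,E,F,H] q_used=1 → run B
t=8: queue=[C,D,E,F,H,B] q_used=0 → run C
t=9: queue=[C,D,E,F,H,B] q_used=1 → run C
t=10: queue=[D,E,F,H,B,C] q_used=0 → run D
t=11: queue=[D,E,F,H,B,C] q_used=1 → run D
t=12: queue=[E,F,H,B,C,D] q_used=0 → run E
t=13: queue=[E,F,H,B,C,D] q_used=1 → run E
t=14: queue=[F,H,B,C,D,E] q_used=0 → run F
t=15: queue=[F,H,B,C,D,E] q_used=1 → run F
t=16: queue=[H,B,C,D,E,F] q_used=0 → run H
t=17: queue=[H,B,C,D,E,F] q_used=1 → run H
t=18: queue=[B,C,D,E,F,H] q_used=0 → run B
t=19: queue=[B,C,D,E,F,H] q_used=1 → run B
t=20: queue=[C,D,E,F,H,B] q_used=0 → run C
t=21: queue=[C,D,E,F,H,B] q_used=1 → run C
t=22: queue=[D,E,F,H,B,C] q_used=0 → run D
t=23: queue=[E,F,H,B,C] q_used=0 → run E
t=24: queue=[E,F,H,B,C] q_used=1 → run E
t=25: queue=[F,H,B,C,E] q_used=0 → run F
t=26: queue=[F,H,B,C,E] q_used=1 → run F
t=27: queue=[H,B,C,E,F] q_used=0 → run H
t=28: queue=[H,B,C,E,F] q_used=1 → run H
t=29: queue=[B,C,E,F,H] q_used=0 → run B
t=30: queue=[B,C,E,F,H] q_used=1 → run B
t=31: queue=[C,E,F,H,B] q_used=0 → run C
t=32: queue=[C,E,F,H,B] q_used=1 → run C
t=33: queue=[E,F,H,B,C] q_used=0 → run E
t=34: queue=[F,H,B,C] q_used=0 → run F
t=35: queue=[H,B,C] q_used=0 → run H
t=36: queue=[H,B,C] q_used=1 → run H
t=37: queue=[B,C] q_used=0 → run B
t=38: queue=[C] q_used=0 → run C
t=39: queue=[C] q_used=1 → run C
t=40: (idle)
t=41: (idle)
t=42: (idle)
t=43: (idle)

context switches = 22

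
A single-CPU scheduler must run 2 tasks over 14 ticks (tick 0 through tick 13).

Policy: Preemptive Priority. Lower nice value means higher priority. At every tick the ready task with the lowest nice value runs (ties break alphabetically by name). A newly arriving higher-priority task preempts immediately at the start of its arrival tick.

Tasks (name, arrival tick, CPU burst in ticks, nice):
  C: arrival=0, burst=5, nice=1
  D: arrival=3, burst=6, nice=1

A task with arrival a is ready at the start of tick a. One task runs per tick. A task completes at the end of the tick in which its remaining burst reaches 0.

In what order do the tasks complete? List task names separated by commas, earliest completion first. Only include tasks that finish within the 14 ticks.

completion order = C, D

t=0: ready={C} → run C
t=1: ready={C} → run C
t=2: ready={C} → run C
t=3: ready={C,D} → run C
t=4: ready={C,D} → run C
t=5: ready={D} → run D
t=6: ready={D} → run D
t=7: ready={D} → run D
t=8: ready={D} → run D
t=9: ready={D} → run D
t=10: ready={D} → run D
t=11: (idle)
t=12: (idle)
t=13: (idle)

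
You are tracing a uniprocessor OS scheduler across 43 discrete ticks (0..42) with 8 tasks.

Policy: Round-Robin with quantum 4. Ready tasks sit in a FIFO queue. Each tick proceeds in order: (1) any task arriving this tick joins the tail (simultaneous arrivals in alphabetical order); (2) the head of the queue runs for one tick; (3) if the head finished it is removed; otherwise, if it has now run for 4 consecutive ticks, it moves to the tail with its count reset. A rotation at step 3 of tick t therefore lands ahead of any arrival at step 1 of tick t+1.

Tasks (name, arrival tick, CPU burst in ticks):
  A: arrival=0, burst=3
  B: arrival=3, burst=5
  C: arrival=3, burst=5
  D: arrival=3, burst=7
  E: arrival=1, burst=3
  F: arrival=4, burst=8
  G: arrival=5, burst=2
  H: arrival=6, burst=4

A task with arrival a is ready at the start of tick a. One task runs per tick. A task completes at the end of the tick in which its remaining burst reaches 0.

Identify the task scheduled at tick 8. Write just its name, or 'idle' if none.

t=0: queue=[A] q_used=0 → run A
t=1: queue=[A,E] q_used=1 → run A
t=2: queue=[A,E] q_used=2 → run A
t=3: queue=[E,B,C,D] q_used=0 → run E
t=4: queue=[E,B,C,D,F] q_used=1 → run E
t=5: queue=[E,B,C,D,F,G] q_used=2 → run E
t=6: queue=[B,C,D,F,G,H] q_used=0 → run B
t=7: queue=[B,C,D,F,G,H] q_used=1 → run B
t=8: queue=[B,C,D,F,G,H] q_used=2 → run B
t=9: queue=[B,C,D,F,G,H] q_used=3 → run B
t=10: queue=[C,D,F,G,H,B] q_used=0 → run C
t=11: queue=[C,D,F,G,H,B] q_used=1 → run C
t=12: queue=[C,D,F,G,H,B] q_used=2 → run C
t=13: queue=[C,D,F,G,H,B] q_used=3 → run C
t=14: queue=[D,F,G,H,B,C] q_used=0 → run D
t=15: queue=[D,F,G,H,B,C] q_used=1 → run D
t=16: queue=[D,F,G,H,B,C] q_used=2 → run D
t=17: queue=[D,F,G,H,B,C] q_used=3 → run D
t=18: queue=[F,G,H,B,C,D] q_used=0 → run F
t=19: queue=[F,G,H,B,C,D] q_used=1 → run F
t=20: queue=[F,G,H,B,C,D] q_used=2 → run F
t=21: queue=[F,G,H,B,C,D] q_used=3 → run F
t=22: queue=[G,H,B,C,D,F] q_used=0 → run G
t=23: queue=[G,H,B,C,D,F] q_used=1 → run G
t=24: queue=[H,B,C,D,F] q_used=0 → run H
t=25: queue=[H,B,C,D,F] q_used=1 → run H
t=26: queue=[H,B,C,D,F] q_used=2 → run H
t=27: queue=[H,B,C,D,F] q_used=3 → run H
t=28: queue=[B,C,D,F] q_used=0 → run B
t=29: queue=[C,D,F] q_used=0 → run C
t=30: queue=[D,F] q_used=0 → run D
t=31: queue=[D,F] q_used=1 → run D
t=32: queue=[D,F] q_used=2 → run D
t=33: queue=[F] q_used=0 → run F
t=34: queue=[F] q_used=1 → run F
t=35: queue=[F] q_used=2 → run F
t=36: queue=[F] q_used=3 → run F
t=37: (idle)
t=38: (idle)
t=39: (idle)
t=40: (idle)
t=41: (idle)
t=42: (idle)

running at tick 8 = B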